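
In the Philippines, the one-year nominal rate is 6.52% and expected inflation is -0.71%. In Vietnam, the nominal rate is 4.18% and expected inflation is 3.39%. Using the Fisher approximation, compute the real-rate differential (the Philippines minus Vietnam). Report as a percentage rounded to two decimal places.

The Philippines: 6.52% − (-0.71%) = 7.230%
Vietnam: 4.18% − 3.39% = 0.790%
Differential = 6.440% → 6.44%.

6.44%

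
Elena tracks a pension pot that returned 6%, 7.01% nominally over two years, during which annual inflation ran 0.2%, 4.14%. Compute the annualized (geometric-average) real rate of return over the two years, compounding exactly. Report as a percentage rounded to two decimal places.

4.26%

Compound the nominal returns: 1.0600 × 1.0701 = 1.13430600.
Compound inflation: 1.0020 × 1.0414 = 1.04348280.
Deflate: 1.13430600 / 1.04348280 = 1.08703852.
Annualized real rate = 1.08703852^(1/2) − 1 = 4.2611% → 4.26%.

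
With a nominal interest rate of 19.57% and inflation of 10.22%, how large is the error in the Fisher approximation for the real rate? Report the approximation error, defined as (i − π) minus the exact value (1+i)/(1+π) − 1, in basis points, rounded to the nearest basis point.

87 basis points

Approximate: r ≈ 19.570% − 10.220% = 9.3500%
Exact: (1 + 0.1957)/(1 + 0.1022) − 1 = 8.4830%
Error = 9.3500% − 8.4830% = 0.8670% → 87 basis points.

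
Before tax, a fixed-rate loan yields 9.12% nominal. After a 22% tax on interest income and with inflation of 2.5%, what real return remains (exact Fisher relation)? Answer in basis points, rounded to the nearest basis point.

After-tax nominal return = 9.12% × (1 − 0.22) = 7.1136%.
1 + r = 1.071136 / 1.02500 = 1.045011
After-tax real rate = 1.045011 − 1 → 450 basis points.

450 basis points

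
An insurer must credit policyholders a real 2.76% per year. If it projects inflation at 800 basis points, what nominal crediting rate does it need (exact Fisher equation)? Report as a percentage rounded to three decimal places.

(1 + i) = (1 + r)(1 + π) = 1.02760 × 1.08000 = 1.109808
i = 1.109808 − 1, so the required nominal rate is 10.981%.

10.981%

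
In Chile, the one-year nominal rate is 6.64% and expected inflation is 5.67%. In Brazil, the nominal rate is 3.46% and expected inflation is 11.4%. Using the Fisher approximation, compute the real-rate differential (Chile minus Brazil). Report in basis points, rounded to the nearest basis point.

891 basis points

Chile: 6.64% − 5.67% = 0.970%
Brazil: 3.46% − 11.4% = -7.940%
Differential = 8.910% → 891 basis points.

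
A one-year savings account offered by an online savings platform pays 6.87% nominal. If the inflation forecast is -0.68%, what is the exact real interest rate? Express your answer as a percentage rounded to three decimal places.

By the Fisher equation, 1 + r = (1 + i)/(1 + π).
1 + r = 1.06870 / 0.99320 = 1.076017
r = 1.076017 − 1 = 7.6017%, i.e. 7.602%.

7.602%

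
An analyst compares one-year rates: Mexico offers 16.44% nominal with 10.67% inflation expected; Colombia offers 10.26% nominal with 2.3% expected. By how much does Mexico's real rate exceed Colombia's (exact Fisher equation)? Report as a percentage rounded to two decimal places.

-2.57%

Mexico: (1 + 0.1644)/(1 + 0.1067) − 1 = 5.2137%
Colombia: (1 + 0.1026)/(1 + 0.0230) − 1 = 7.7810%
Differential = 5.2137% − 7.7810% = -2.5673% → -2.57%.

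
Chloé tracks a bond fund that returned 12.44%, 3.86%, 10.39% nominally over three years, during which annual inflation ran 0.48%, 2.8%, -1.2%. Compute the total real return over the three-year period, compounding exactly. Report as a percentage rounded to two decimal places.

Nominal growth factor = 1.1244 × 1.0386 × 1.1039 = 1.289136
Price-level growth factor = 1.0048 × 1.0280 × 0.9880 = 1.020539
Real growth factor = 1.289136 / 1.020539 = 1.263192
Total real return = 1.263192 − 1 → 26.32%.

26.32%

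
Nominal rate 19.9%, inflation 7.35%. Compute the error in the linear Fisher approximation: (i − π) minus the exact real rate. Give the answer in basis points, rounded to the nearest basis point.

Approximate: r ≈ 19.900% − 7.350% = 12.5500%
Exact: (1 + 0.1990)/(1 + 0.0735) − 1 = 11.6907%
Error = 12.5500% − 11.6907% = 0.8593% → 86 basis points.

86 basis points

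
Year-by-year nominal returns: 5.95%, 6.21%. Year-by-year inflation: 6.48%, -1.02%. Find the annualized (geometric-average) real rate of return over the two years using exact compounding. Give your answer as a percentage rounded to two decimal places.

Compound the nominal returns: 1.0595 × 1.0621 = 1.12529495.
Compound inflation: 1.0648 × 0.9898 = 1.05393904.
Deflate: 1.12529495 / 1.05393904 = 1.06770402.
Annualized real rate = 1.06770402^(1/2) − 1 = 3.3298% → 3.33%.

3.33%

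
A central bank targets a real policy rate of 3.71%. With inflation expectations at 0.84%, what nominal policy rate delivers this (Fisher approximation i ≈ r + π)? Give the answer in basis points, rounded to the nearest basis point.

455 basis points

i ≈ r + π = 3.71% + 0.84% = 455 basis points.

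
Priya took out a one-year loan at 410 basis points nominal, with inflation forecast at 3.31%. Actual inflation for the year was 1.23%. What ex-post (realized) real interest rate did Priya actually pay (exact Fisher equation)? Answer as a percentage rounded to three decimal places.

Ex-post: (1 + 0.0410)/(1 + 0.0123) − 1 = 2.8351%
So the realized real rate is 2.835%.

2.835%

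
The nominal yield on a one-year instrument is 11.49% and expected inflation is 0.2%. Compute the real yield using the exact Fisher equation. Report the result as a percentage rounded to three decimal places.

By the Fisher equation, 1 + r = (1 + i)/(1 + π).
1 + r = 1.11490 / 1.00200 = 1.1126747
r = 1.1126747 − 1 = 11.26747%, i.e. 11.267%.

11.267%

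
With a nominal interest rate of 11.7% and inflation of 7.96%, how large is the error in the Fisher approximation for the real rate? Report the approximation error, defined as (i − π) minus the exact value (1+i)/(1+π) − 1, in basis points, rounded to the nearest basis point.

Approximate: r ≈ 11.700% − 7.960% = 3.7400%
Exact: (1 + 0.1170)/(1 + 0.0796) − 1 = 3.4642%
Error = 3.7400% − 3.4642% = 0.2758% → 28 basis points.

28 basis points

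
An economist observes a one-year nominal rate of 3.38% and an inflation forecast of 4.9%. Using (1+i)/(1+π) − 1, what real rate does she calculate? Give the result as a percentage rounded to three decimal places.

By the Fisher identity, 1 + r = (1 + i)/(1 + π).
1 + r = 1.03380 / 1.04900 = 0.985510
r = 0.985510 − 1 = -1.4490%, i.e. -1.449%.

-1.449%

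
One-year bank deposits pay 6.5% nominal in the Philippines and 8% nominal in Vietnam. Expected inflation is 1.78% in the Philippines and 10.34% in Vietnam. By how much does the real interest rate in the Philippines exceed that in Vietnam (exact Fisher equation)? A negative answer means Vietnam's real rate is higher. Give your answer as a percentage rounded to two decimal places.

6.76%

The Philippines: (1 + 0.0650)/(1 + 0.0178) − 1 = 4.6375%
Vietnam: (1 + 0.0800)/(1 + 0.1034) − 1 = -2.1207%
Differential = 4.6375% − (-2.1207%) = 6.7582% → 6.76%.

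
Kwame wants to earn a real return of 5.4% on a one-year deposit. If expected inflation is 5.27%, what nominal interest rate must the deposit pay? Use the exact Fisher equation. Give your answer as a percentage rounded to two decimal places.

10.95%

(1 + i) = (1 + r)(1 + π) = 1.05400 × 1.05270 = 1.1095458
i = 1.1095458 − 1, so the required nominal rate is 10.95%.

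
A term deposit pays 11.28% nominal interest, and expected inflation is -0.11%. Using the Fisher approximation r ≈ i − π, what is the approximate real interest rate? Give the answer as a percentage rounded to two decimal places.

11.39%

r ≈ i − π = 11.28% − (-0.11%) = 11.39%.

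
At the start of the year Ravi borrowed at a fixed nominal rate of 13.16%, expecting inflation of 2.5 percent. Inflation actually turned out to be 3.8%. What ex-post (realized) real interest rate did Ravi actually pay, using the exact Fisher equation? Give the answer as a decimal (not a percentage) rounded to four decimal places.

0.0902

Ex-post: (1 + 0.1316)/(1 + 0.0380) − 1 = 9.0173%
So the realized real rate is 0.0902.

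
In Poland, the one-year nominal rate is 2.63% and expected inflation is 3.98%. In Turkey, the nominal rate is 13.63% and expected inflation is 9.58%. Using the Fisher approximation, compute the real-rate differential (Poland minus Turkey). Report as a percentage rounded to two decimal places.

-5.40%

Poland: 2.63% − 3.98% = -1.350%
Turkey: 13.63% − 9.58% = 4.050%
Differential = -5.400% → -5.40%.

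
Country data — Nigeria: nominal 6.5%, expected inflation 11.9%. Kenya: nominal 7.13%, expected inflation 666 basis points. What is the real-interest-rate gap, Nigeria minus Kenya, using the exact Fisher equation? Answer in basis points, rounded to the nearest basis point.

-527 basis points

Nigeria: (1 + 0.0650)/(1 + 0.1190) − 1 = -4.8257%
Kenya: (1 + 0.0713)/(1 + 0.0666) − 1 = 0.4407%
Differential = -4.8257% − 0.4407% = -5.2664% → -527 basis points.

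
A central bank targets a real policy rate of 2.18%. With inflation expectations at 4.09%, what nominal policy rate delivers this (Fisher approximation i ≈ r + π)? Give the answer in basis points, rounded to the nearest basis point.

i ≈ r + π = 2.18% + 4.09% = 627 basis points.

627 basis points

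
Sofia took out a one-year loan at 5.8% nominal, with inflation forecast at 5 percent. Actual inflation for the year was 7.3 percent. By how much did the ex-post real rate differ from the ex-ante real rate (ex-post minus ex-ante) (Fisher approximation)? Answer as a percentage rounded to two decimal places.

Ex-ante: 5.8% − 5% = 0.800%
Ex-post: 5.8% − 7.3% = -1.500%
Difference (ex-post − ex-ante) = -2.3000% → -2.30%.

-2.30%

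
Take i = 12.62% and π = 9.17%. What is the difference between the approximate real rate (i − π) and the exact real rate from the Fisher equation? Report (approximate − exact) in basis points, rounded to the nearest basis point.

29 basis points

Approximate: r ≈ 12.620% − 9.170% = 3.4500%
Exact: (1 + 0.1262)/(1 + 0.0917) − 1 = 3.1602%
Error = 3.4500% − 3.1602% = 0.2898% → 29 basis points.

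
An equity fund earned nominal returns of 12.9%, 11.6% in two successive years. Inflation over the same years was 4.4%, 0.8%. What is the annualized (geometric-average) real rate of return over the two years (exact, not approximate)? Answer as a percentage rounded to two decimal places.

9.42%

Nominal growth factor = 1.1290 × 1.1160 = 1.25996400
Price-level growth factor = 1.0440 × 1.0080 = 1.05235200
Real growth factor = 1.25996400 / 1.05235200 = 1.19728380
Annualized real rate = 1.19728380^(1/2) − 1 = 9.4205% → 9.42%.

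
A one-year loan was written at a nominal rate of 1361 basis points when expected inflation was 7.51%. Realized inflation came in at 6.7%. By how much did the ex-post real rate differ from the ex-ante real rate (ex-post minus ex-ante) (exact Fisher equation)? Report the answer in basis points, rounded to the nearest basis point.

80 basis points

Ex-ante: (1 + 0.1361)/(1 + 0.0751) − 1 = 5.6739%
Ex-post: (1 + 0.1361)/(1 + 0.0670) − 1 = 6.4761%
Difference (ex-post − ex-ante) = 0.8022% → 80 basis points.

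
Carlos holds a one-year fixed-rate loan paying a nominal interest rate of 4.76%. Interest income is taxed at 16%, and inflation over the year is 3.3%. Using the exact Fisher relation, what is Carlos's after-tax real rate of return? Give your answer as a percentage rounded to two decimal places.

After-tax nominal return = 4.76% × (1 − 0.16) = 3.9984%.
1 + r = 1.039984 / 1.03300 = 1.006761
After-tax real rate = 1.006761 − 1 → 0.68%.

0.68%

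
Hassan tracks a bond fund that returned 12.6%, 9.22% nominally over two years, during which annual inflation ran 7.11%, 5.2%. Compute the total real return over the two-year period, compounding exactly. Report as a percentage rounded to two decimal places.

9.14%

Compound the nominal returns: 1.1260 × 1.0922 = 1.229817.
Compound inflation: 1.0711 × 1.0520 = 1.126797.
Deflate: 1.229817 / 1.126797 = 1.091427.
Total real return = 1.091427 − 1 → 9.14%.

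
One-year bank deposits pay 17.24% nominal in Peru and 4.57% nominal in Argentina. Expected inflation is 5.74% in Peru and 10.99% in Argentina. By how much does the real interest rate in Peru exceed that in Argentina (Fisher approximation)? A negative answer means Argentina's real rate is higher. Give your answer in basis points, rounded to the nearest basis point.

1792 basis points

Peru: 17.24% − 5.74% = 11.500%
Argentina: 4.57% − 10.99% = -6.420%
Differential = 17.920% → 1792 basis points.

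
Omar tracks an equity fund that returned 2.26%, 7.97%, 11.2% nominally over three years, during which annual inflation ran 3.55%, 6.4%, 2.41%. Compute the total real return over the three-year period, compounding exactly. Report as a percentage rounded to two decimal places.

8.81%

Compound the nominal returns: 1.0226 × 1.0797 × 1.1120 = 1.227761.
Compound inflation: 1.0355 × 1.0640 × 1.0241 = 1.128325.
Deflate: 1.227761 / 1.128325 = 1.088127.
Total real return = 1.088127 − 1 → 8.81%.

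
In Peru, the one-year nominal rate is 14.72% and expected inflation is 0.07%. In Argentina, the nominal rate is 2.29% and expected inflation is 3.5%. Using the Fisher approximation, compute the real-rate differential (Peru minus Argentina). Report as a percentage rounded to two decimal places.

Peru: 14.72% − 0.07% = 14.650%
Argentina: 2.29% − 3.5% = -1.210%
Differential = 15.860% → 15.86%.

15.86%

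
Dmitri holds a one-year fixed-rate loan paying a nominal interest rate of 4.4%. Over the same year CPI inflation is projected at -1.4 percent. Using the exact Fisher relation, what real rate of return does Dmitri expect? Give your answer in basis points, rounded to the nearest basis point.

By the Fisher relation, 1 + r = (1 + i)/(1 + π).
1 + r = 1.04400 / 0.98600 = 1.058824
r = 1.058824 − 1 = 5.8824%, i.e. 588 basis points.

588 basis points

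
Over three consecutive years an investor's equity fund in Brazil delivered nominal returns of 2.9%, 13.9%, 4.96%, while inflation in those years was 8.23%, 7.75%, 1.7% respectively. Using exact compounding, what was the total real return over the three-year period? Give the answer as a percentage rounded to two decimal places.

3.72%

Compound the nominal returns: 1.0290 × 1.1390 × 1.0496 = 1.230164.
Compound inflation: 1.0823 × 1.0775 × 1.0170 = 1.186003.
Deflate: 1.230164 / 1.186003 = 1.037235.
Total real return = 1.037235 − 1 → 3.72%.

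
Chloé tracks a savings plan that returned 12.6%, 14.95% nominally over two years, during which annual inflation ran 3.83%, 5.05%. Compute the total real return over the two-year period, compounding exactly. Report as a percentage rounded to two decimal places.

Nominal growth factor = 1.1260 × 1.1495 = 1.294337
Price-level growth factor = 1.0383 × 1.0505 = 1.090734
Real growth factor = 1.294337 / 1.090734 = 1.186666
Total real return = 1.186666 − 1 → 18.67%.

18.67%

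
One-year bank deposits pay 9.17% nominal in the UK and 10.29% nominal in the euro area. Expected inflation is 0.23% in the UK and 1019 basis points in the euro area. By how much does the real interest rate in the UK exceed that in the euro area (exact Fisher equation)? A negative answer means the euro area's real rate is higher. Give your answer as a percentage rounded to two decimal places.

The UK: (1 + 0.0917)/(1 + 0.0023) − 1 = 8.9195%
The euro area: (1 + 0.1029)/(1 + 0.1019) − 1 = 0.0908%
Differential = 8.9195% − 0.0908% = 8.8287% → 8.83%.

8.83%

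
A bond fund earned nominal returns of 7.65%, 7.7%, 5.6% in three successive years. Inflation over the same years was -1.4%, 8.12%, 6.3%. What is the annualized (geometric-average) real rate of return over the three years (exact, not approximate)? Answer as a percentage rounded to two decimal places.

Compound the nominal returns: 1.0765 × 1.0770 × 1.0560 = 1.22431637.
Compound inflation: 0.9860 × 1.0812 × 1.0630 = 1.13322518.
Deflate: 1.22431637 / 1.13322518 = 1.08038225.
Annualized real rate = 1.08038225^(1/3) − 1 = 2.6107% → 2.61%.

2.61%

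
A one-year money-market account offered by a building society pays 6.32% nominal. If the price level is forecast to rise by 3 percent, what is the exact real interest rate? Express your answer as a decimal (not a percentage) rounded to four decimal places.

0.0322

1 + r = 1.06320 / 1.03000 = 1.032233
r = 1.032233 − 1 = 3.2233%, i.e. 0.0322.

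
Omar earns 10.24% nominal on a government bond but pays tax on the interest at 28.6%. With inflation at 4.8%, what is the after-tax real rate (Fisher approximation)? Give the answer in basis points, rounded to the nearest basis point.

251 basis points

After-tax nominal return = 10.24% × (1 − 0.286) = 7.31136%.
r ≈ 7.31136% − 4.8% → 251 basis points.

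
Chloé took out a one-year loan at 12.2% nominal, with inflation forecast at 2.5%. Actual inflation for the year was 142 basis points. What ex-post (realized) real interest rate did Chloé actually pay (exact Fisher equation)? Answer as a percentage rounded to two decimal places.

Ex-post: (1 + 0.1220)/(1 + 0.0142) − 1 = 10.6291%
So the realized real rate is 10.63%.

10.63%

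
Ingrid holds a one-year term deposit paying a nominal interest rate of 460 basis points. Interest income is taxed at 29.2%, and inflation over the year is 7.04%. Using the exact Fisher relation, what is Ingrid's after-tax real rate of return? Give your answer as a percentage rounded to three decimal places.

-3.534%

After-tax nominal return = 4.6% × (1 − 0.292) = 3.2568%.
1 + r = 1.032568 / 1.07040 = 0.964656
After-tax real rate = 0.964656 − 1 → -3.534%.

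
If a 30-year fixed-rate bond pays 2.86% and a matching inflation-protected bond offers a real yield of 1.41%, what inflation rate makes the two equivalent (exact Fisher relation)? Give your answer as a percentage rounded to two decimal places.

(1 + π) = (1 + i)/(1 + r) = 1.02860 / 1.01410 = 1.014298
Break-even inflation = 1.014298 − 1 → 1.43%.

1.43%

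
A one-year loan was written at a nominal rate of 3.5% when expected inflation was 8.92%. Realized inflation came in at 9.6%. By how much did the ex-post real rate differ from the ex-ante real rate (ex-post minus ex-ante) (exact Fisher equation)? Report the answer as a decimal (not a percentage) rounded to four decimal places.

-0.0059

Ex-ante: (1 + 0.0350)/(1 + 0.0892) − 1 = -4.9761%
Ex-post: (1 + 0.0350)/(1 + 0.0960) − 1 = -5.5657%
Difference (ex-post − ex-ante) = -0.5896% → -0.0059.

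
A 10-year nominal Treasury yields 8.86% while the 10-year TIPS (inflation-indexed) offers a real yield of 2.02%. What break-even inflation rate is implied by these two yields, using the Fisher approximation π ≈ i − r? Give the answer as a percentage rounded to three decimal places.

π ≈ i − r = 8.86% − 2.02% → 6.840%.

6.840%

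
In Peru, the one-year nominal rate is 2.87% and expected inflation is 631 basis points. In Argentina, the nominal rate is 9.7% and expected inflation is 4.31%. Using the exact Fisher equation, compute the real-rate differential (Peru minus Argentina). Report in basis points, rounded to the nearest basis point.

Peru: (1 + 0.0287)/(1 + 0.0631) − 1 = -3.2358%
Argentina: (1 + 0.0970)/(1 + 0.0431) − 1 = 5.1673%
Differential = -3.2358% − 5.1673% = -8.4031% → -840 basis points.

-840 basis points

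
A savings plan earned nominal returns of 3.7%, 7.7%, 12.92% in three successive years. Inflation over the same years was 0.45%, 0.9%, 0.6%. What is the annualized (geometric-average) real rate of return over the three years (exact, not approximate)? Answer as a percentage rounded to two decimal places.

7.34%

Nominal growth factor = 1.0370 × 1.0770 × 1.1292 = 1.26114589
Price-level growth factor = 1.0045 × 1.0090 × 1.0060 = 1.01962174
Real growth factor = 1.26114589 / 1.01962174 = 1.23687622
Annualized real rate = 1.23687622^(1/3) − 1 = 7.3434% → 7.34%.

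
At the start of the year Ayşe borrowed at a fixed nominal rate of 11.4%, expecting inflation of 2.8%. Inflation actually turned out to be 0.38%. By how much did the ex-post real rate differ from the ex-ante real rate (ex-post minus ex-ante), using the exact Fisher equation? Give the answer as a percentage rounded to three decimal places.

Ex-ante: (1 + 0.1140)/(1 + 0.0280) − 1 = 8.36576%
Ex-post: (1 + 0.1140)/(1 + 0.0038) − 1 = 10.97828%
Difference (ex-post − ex-ante) = 2.61252% → 2.613%.

2.613%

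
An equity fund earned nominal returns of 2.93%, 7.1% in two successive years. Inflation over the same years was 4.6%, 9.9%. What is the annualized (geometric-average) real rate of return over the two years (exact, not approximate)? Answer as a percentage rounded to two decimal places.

Compound the nominal returns: 1.0293 × 1.0710 = 1.10238030.
Compound inflation: 1.0460 × 1.0990 = 1.14955400.
Deflate: 1.10238030 / 1.14955400 = 0.95896348.
Annualized real rate = 0.95896348^(1/2) − 1 = -2.0733% → -2.07%.

-2.07%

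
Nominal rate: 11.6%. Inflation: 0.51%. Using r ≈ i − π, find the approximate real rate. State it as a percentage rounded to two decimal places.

r ≈ i − π = 11.6% − 0.51% = 11.09%.

11.09%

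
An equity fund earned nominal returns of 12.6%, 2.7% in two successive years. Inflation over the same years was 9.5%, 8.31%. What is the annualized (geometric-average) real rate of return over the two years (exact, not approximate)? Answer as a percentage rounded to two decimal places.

-1.26%

Compound the nominal returns: 1.1260 × 1.0270 = 1.15640200.
Compound inflation: 1.0950 × 1.0831 = 1.18599450.
Deflate: 1.15640200 / 1.18599450 = 0.97504837.
Annualized real rate = 0.97504837^(1/2) − 1 = -1.2555% → -1.26%.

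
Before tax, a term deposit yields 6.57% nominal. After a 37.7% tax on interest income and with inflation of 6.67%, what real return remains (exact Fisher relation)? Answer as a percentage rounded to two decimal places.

-2.42%

After-tax nominal return = 6.57% × (1 − 0.377) = 4.09311%.
1 + r = 1.0409311 / 1.06670 = 0.975842
After-tax real rate = 0.975842 − 1 → -2.42%.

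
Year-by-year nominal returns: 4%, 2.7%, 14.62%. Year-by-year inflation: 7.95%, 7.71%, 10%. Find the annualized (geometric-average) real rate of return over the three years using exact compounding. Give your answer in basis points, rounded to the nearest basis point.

Compound the nominal returns: 1.0400 × 1.0270 × 1.1462 = 1.22423330.
Compound inflation: 1.0795 × 1.0771 × 1.1000 = 1.27900240.
Deflate: 1.22423330 / 1.27900240 = 0.95717827.
Annualized real rate = 0.95717827^(1/3) − 1 = -1.4483% → -145 basis points.

-145 basis points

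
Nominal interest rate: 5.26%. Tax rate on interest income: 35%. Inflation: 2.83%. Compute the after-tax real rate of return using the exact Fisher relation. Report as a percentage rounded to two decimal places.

After-tax nominal return = 5.26% × (1 − 0.35) = 3.4190%.
1 + r = 1.03419 / 1.02830 = 1.005728
After-tax real rate = 1.005728 − 1 → 0.57%.

0.57%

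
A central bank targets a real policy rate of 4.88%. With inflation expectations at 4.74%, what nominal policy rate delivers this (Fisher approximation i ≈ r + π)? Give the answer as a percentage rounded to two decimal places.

i ≈ r + π = 4.88% + 4.74% = 9.62%.

9.62%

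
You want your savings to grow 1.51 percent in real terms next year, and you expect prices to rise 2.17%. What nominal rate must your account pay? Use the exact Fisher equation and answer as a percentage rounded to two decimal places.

3.71%

(1 + i) = (1 + r)(1 + π) = 1.01510 × 1.02170 = 1.03712767
i = 1.03712767 − 1, so the required nominal rate is 3.71%.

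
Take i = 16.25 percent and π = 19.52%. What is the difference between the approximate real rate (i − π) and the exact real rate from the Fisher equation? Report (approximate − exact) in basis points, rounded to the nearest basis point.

Approximate: r ≈ 16.250% − 19.520% = -3.2700%
Exact: (1 + 0.1625)/(1 + 0.1952) − 1 = -2.7359%
Error = -3.2700% − (-2.7359%) = -0.5341% → -53 basis points.

-53 basis points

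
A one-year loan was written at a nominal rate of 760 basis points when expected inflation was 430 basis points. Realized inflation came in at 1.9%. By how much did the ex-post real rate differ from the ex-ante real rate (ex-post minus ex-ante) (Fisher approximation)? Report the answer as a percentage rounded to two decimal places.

2.40%

Ex-ante: 7.6% − 4.3% = 3.300%
Ex-post: 7.6% − 1.9% = 5.700%
Difference (ex-post − ex-ante) = 2.4000% → 2.40%.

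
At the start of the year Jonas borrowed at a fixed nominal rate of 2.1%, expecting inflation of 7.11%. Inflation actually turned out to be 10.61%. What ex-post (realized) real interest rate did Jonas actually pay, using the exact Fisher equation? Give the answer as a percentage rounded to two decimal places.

-7.69%

Ex-post: (1 + 0.0210)/(1 + 0.1061) − 1 = -7.6937%
So the realized real rate is -7.69%.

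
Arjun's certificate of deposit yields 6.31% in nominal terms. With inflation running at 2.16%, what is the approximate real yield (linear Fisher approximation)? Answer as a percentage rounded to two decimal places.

r ≈ i − π = 6.31% − 2.16% = 4.15%.

4.15%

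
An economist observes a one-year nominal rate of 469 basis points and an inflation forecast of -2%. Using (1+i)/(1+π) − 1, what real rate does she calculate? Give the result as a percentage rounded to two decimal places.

By the Fisher identity, 1 + r = (1 + i)/(1 + π).
1 + r = 1.04690 / 0.98000 = 1.068265
r = 1.068265 − 1 = 6.8265%, i.e. 6.83%.

6.83%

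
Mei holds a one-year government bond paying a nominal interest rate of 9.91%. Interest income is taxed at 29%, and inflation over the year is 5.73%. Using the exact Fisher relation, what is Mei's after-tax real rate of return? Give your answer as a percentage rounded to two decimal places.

After-tax nominal return = 9.91% × (1 − 0.29) = 7.0361%.
1 + r = 1.070361 / 1.05730 = 1.012353
After-tax real rate = 1.012353 − 1 → 1.24%.

1.24%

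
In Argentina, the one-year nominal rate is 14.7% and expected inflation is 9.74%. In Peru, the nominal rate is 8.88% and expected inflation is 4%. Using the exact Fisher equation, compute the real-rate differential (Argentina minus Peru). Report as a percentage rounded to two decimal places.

Argentina: (1 + 0.1470)/(1 + 0.0974) − 1 = 4.5198%
Peru: (1 + 0.0888)/(1 + 0.0400) − 1 = 4.6923%
Differential = 4.5198% − 4.6923% = -0.1725% → -0.17%.

-0.17%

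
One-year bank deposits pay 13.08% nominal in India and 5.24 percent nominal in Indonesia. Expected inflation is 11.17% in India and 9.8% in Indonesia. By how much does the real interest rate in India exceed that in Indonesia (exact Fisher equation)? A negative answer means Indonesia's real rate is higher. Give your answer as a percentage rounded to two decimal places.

5.87%

India: (1 + 0.1308)/(1 + 0.1117) − 1 = 1.7181%
Indonesia: (1 + 0.0524)/(1 + 0.0980) − 1 = -4.1530%
Differential = 1.7181% − (-4.1530%) = 5.8711% → 5.87%.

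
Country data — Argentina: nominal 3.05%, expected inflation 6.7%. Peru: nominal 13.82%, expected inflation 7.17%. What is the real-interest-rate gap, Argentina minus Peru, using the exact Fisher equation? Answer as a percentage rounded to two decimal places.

Argentina: (1 + 0.0305)/(1 + 0.0670) − 1 = -3.4208%
Peru: (1 + 0.1382)/(1 + 0.0717) − 1 = 6.2051%
Differential = -3.4208% − 6.2051% = -9.6259% → -9.63%.

-9.63%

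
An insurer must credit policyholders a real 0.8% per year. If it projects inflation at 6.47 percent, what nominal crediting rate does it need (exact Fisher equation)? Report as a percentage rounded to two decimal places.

7.32%

(1 + i) = (1 + r)(1 + π) = 1.00800 × 1.06470 = 1.0732176
i = 1.0732176 − 1, so the required nominal rate is 7.32%.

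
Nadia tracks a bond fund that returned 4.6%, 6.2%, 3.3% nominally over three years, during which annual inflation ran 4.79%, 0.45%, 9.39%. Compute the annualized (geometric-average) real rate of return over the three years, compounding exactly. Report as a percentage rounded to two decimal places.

Nominal growth factor = 1.0460 × 1.0620 × 1.0330 = 1.14751012
Price-level growth factor = 1.0479 × 1.0045 × 1.0939 = 1.15145615
Real growth factor = 1.14751012 / 1.15145615 = 0.99657301
Annualized real rate = 0.99657301^(1/3) − 1 = -0.1144% → -0.11%.

-0.11%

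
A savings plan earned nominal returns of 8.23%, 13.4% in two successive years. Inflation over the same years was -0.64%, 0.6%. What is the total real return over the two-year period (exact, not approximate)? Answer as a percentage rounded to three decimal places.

22.787%

Nominal growth factor = 1.0823 × 1.1340 = 1.227328
Price-level growth factor = 0.9936 × 1.0060 = 0.999562
Real growth factor = 1.227328 / 0.999562 = 1.227866
Total real return = 1.227866 − 1 → 22.787%.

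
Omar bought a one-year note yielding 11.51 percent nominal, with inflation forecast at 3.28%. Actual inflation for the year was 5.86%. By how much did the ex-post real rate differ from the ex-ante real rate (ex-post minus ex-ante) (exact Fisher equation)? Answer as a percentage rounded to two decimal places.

-2.63%

Ex-ante: (1 + 0.1151)/(1 + 0.0328) − 1 = 7.9686%
Ex-post: (1 + 0.1151)/(1 + 0.0586) − 1 = 5.3372%
Difference (ex-post − ex-ante) = -2.6314% → -2.63%.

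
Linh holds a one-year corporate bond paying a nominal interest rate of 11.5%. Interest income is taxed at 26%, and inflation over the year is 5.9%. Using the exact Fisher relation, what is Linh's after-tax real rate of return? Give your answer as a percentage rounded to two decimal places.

After-tax nominal return = 11.5% × (1 − 0.26) = 8.5100%.
1 + r = 1.08510 / 1.05900 = 1.024646
After-tax real rate = 1.024646 − 1 → 2.46%.

2.46%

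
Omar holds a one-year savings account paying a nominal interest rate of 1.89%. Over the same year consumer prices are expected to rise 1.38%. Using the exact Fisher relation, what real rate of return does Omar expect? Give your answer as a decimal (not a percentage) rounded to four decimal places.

0.0050

By the Fisher relation, 1 + r = (1 + i)/(1 + π).
1 + r = 1.01890 / 1.01380 = 1.005031
r = 1.005031 − 1 = 0.5031%, i.e. 0.0050.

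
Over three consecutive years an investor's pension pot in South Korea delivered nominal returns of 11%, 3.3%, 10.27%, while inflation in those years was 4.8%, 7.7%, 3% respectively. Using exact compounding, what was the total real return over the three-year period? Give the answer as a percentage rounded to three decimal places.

Compound the nominal returns: 1.1100 × 1.0330 × 1.1027 = 1.264389.
Compound inflation: 1.0480 × 1.0770 × 1.0300 = 1.162557.
Deflate: 1.264389 / 1.162557 = 1.087593.
Total real return = 1.087593 − 1 → 8.759%.

8.759%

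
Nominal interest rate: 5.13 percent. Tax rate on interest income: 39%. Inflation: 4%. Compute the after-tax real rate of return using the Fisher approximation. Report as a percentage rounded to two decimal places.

-0.87%

After-tax nominal return = 5.13% × (1 − 0.39) = 3.1293%.
r ≈ 3.1293% − 4% → -0.87%.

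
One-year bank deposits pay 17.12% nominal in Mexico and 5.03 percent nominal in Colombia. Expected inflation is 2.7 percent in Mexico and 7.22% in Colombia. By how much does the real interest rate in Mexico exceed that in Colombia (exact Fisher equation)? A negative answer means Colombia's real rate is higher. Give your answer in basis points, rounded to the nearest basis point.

1608 basis points

Mexico: (1 + 0.1712)/(1 + 0.0270) − 1 = 14.0409%
Colombia: (1 + 0.0503)/(1 + 0.0722) − 1 = -2.0425%
Differential = 14.0409% − (-2.0425%) = 16.0834% → 1608 basis points.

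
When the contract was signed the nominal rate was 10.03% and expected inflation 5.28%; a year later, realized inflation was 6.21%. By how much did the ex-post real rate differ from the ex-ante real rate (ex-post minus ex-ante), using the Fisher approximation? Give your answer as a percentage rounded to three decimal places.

Ex-ante: 10.03% − 5.28% = 4.750%
Ex-post: 10.03% − 6.21% = 3.820%
Difference (ex-post − ex-ante) = -0.9300% → -0.930%.

-0.930%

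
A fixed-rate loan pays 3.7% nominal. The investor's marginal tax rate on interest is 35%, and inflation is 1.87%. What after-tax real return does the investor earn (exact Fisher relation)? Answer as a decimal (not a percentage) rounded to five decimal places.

0.00525

After-tax nominal return = 3.7% × (1 − 0.35) = 2.4050%.
1 + r = 1.02405 / 1.01870 = 1.005252
After-tax real rate = 1.005252 − 1 → 0.00525.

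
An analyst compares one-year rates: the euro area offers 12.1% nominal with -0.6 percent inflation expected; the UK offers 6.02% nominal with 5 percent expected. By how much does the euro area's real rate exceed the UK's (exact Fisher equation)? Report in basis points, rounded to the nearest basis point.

The euro area: (1 + 0.1210)/(1 − 0.0060) − 1 = 12.7767%
The UK: (1 + 0.0602)/(1 + 0.0500) − 1 = 0.9714%
Differential = 12.7767% − 0.9714% = 11.8052% → 1181 basis points.

1181 basis points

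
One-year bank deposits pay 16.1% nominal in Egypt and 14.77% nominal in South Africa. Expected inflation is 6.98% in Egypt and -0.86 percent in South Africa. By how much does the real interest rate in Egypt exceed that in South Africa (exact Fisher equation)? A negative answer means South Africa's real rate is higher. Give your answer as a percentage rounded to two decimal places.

-7.24%

Egypt: (1 + 0.1610)/(1 + 0.0698) − 1 = 8.5250%
South Africa: (1 + 0.1477)/(1 − 0.0086) − 1 = 15.7656%
Differential = 8.5250% − 15.7656% = -7.2406% → -7.24%.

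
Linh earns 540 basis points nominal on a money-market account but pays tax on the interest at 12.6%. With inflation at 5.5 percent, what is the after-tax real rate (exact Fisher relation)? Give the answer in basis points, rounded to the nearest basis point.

After-tax nominal return = 5.4% × (1 − 0.126) = 4.7196%.
1 + r = 1.047196 / 1.05500 = 0.992603
After-tax real rate = 0.992603 − 1 → -74 basis points.

-74 basis points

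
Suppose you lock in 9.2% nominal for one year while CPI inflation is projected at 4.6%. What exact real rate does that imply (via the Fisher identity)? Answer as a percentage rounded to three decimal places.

4.398%

1 + r = 1.09200 / 1.04600 = 1.043977
r = 1.043977 − 1 = 4.3977%, i.e. 4.398%.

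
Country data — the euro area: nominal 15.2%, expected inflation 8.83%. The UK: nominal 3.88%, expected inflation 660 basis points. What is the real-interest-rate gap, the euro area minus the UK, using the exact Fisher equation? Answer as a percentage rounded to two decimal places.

The euro area: (1 + 0.1520)/(1 + 0.0883) − 1 = 5.8532%
The UK: (1 + 0.0388)/(1 + 0.0660) − 1 = -2.5516%
Differential = 5.8532% − (-2.5516%) = 8.4048% → 8.40%.

8.40%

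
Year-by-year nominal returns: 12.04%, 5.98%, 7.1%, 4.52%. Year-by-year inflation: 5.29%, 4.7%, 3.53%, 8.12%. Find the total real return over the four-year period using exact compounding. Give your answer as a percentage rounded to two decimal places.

7.72%

Nominal growth factor = 1.1204 × 1.0598 × 1.0710 × 1.0452 = 1.329186
Price-level growth factor = 1.0529 × 1.0470 × 1.0353 × 1.0812 = 1.233974
Real growth factor = 1.329186 / 1.233974 = 1.077159
Total real return = 1.077159 − 1 → 7.72%.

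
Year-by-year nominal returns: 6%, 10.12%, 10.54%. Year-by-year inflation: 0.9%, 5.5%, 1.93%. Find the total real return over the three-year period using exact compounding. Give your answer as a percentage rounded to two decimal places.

Nominal growth factor = 1.0600 × 1.1012 × 1.1054 = 1.290302
Price-level growth factor = 1.0090 × 1.0550 × 1.0193 = 1.085040
Real growth factor = 1.290302 / 1.085040 = 1.189175
Total real return = 1.189175 − 1 → 18.92%.

18.92%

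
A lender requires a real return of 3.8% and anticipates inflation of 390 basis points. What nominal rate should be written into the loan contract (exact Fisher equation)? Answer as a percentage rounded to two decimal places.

7.85%

(1 + i) = (1 + r)(1 + π) = 1.03800 × 1.03900 = 1.078482
i = 1.078482 − 1, so the required nominal rate is 7.85%.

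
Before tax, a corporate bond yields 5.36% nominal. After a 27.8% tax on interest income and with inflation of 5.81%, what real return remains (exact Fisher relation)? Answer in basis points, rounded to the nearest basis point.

-183 basis points

After-tax nominal return = 5.36% × (1 − 0.278) = 3.86992%.
1 + r = 1.0386992 / 1.05810 = 0.981664
After-tax real rate = 0.981664 − 1 → -183 basis points.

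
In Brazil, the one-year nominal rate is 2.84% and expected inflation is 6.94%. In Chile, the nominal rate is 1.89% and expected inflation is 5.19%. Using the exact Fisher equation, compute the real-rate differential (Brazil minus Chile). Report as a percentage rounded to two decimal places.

Brazil: (1 + 0.0284)/(1 + 0.0694) − 1 = -3.8339%
Chile: (1 + 0.0189)/(1 + 0.0519) − 1 = -3.1372%
Differential = -3.8339% − (-3.1372%) = -0.6967% → -0.70%.

-0.70%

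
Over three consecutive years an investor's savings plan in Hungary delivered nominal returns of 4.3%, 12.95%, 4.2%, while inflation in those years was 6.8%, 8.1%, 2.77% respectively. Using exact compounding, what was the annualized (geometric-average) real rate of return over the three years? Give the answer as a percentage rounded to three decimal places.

Nominal growth factor = 1.0430 × 1.1295 × 1.0420 = 1.227547377
Price-level growth factor = 1.0680 × 1.0810 × 1.0277 = 1.186487872
Real growth factor = 1.227547377 / 1.186487872 = 1.034605921
Annualized real rate = 1.034605921^(1/3) − 1 = 1.14047% → 1.140%.

1.140%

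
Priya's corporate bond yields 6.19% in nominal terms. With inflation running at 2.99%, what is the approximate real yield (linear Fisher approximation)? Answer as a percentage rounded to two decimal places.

3.20%

r ≈ i − π = 6.19% − 2.99% = 3.20%.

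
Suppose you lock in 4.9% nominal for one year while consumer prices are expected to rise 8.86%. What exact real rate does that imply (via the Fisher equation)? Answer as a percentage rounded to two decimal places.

1 + r = 1.04900 / 1.08860 = 0.963623
r = 0.963623 − 1 = -3.6377%, i.e. -3.64%.

-3.64%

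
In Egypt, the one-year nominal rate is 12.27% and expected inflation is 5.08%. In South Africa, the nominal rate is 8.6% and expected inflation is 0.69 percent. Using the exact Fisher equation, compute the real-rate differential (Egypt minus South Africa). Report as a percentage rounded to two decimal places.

-1.01%

Egypt: (1 + 0.1227)/(1 + 0.0508) − 1 = 6.8424%
South Africa: (1 + 0.0860)/(1 + 0.0069) − 1 = 7.8558%
Differential = 6.8424% − 7.8558% = -1.0134% → -1.01%.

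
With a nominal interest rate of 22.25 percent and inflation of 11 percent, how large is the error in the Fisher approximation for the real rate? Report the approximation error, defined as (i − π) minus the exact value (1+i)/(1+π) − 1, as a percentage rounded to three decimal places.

1.115%

Approximate: r ≈ 22.250% − 11.000% = 11.2500%
Exact: (1 + 0.2225)/(1 + 0.1100) − 1 = 10.1351%
Error = 11.2500% − 10.1351% = 1.1149% → 1.115%.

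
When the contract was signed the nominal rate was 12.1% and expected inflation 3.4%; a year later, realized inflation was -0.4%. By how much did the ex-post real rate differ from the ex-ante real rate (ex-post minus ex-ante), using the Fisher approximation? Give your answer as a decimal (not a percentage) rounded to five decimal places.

Ex-ante: 12.1% − 3.4% = 8.700%
Ex-post: 12.1% − (-0.4%) = 12.500%
Difference (ex-post − ex-ante) = 3.8000% → 0.03800.

0.03800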